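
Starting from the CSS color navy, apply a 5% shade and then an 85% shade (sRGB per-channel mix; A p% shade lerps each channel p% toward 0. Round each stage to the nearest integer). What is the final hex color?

CSS navy is rgb(0, 0, 128).
Per channel, c → c + 0.05(0 − c):
  R: 0 + 0.05×(0−0) = 0 + 0 = 0 → 0
  G: 0 + 0.05×(0−0) = 0 + 0 = 0 → 0
  B: 128 + 0.05×(0−128) = 128 − 6.4 = 121.6 → 122
After the shade: rgb(0, 0, 122) = #00007A.
An 85% shade moves each channel 85% toward 0:
  R: 0 + 0 = 0 → 0
  G: 0 + 0 = 0 → 0
  B: 122 − 103.7 = 18.3 → 18
rgb(0, 0, 18) = #000012.

#000012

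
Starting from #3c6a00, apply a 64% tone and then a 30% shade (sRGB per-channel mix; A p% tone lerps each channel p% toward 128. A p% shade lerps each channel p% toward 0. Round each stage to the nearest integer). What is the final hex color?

#495439

#3c6a00 is rgb(60, 106, 0).
Lerp each channel 64% toward 128:
  R: 60 + 0.64×(128−60) = 60 + 43.52 = 103.52 → 104
  G: 106 + 0.64×(128−106) = 106 + 14.08 = 120.08 → 120
  B: 0 + 81.92 = 81.92 → 82
After the tone: rgb(104, 120, 82) = #687852.
A 30% shade moves each channel 30% toward 0:
  R: 104 − 31.2 = 72.8 → 73
  G: 120 + 0.3×(0−120) = 120 − 36 = 84 → 84
  B: 82 − 24.6 = 57.4 → 57
rgb(73, 84, 57) = #495439.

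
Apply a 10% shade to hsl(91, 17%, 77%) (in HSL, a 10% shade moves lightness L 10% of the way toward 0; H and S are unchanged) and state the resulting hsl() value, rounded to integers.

hsl(91, 17%, 69%)

L moves 10% from 77 toward 0: 77 − 7.7 = 69.3 → 69.
H and S are unchanged.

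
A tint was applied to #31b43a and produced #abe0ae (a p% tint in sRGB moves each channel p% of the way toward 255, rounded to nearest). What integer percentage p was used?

#31b43a is rgb(49, 180, 58); #abe0ae is rgb(171, 224, 174).
On the R channel (widest range): 171 ≈ 49 + (p/100)(255 − 49), so p ≈ 100×(171 − 49)/(255 − 49) = 12200/206 = 59.22.
p = 59 reproduces all three channels after rounding.

59%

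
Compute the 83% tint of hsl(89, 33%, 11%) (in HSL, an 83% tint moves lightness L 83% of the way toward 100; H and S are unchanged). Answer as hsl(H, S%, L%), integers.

hsl(89, 33%, 85%)

L moves 83% from 11 toward 100: 11 + 73.87 = 84.87 → 85.
H and S are unchanged.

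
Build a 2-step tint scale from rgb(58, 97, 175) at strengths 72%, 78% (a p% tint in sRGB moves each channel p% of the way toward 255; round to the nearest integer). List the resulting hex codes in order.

72%: (58 + 141.84 = 199.84→200, 97 + 113.76 = 210.76→211, 175 + 57.6 = 232.6→233) → #c8d3e9
78%: (58 + 153.66 = 211.66→212, 97 + 123.24 = 220.24→220, 175 + 62.4 = 237.4→237) → #d4dced

#c8d3e9, #d4dced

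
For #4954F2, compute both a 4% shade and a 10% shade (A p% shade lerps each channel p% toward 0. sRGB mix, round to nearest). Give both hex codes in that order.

#4651E8, #424CDA

#4954F2 is rgb(73, 84, 242).
4% shade:
  R: 73 + 0.04×(0−73) = 73 − 2.92 = 70.08 → 70
  G: 84 + 0.04×(0−84) = 84 − 3.36 = 80.64 → 81
  B: 242 + 0.04×(0−242) = 242 − 9.68 = 232.32 → 232
  → #4651E8
10% shade:
  R: 73 + 0.1×(0−73) = 73 − 7.3 = 65.7 → 66
  G: 84 + 0.1×(0−84) = 84 − 8.4 = 75.6 → 76
  B: 242 + 0.1×(0−242) = 242 − 24.2 = 217.8 → 218
  → #424CDA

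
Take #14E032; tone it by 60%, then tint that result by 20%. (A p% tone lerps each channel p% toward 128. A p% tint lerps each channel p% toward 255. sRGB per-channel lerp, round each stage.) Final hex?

#77B881

#14E032 is rgb(20, 224, 50).
Per channel, c → c + 0.6(128 − c):
  R: 20 + 64.8 = 84.8 → 85
  G: 224 − 57.6 = 166.4 → 166
  B: 50 + 46.8 = 96.8 → 97
After the tone: rgb(85, 166, 97) = #55A661.
Lerp each channel 20% toward 255:
  R: 85 + 34 = 119 → 119
  G: 166 + 17.8 = 183.8 → 184
  B: 97 + 0.2×(255−97) = 97 + 31.6 = 128.6 → 129
rgb(119, 184, 129) = #77B881.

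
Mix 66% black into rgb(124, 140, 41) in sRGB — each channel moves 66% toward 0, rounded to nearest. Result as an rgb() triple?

rgb(42, 48, 14)

Per channel, c → c + 0.66(0 − c):
  R: 124 + 0.66×(0−124) = 124 − 81.84 = 42.16 → 42
  G: 140 − 92.4 = 47.6 → 48
  B: 41 − 27.06 = 13.94 → 14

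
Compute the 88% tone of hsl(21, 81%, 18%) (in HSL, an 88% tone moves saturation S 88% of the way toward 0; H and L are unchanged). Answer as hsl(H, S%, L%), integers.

S moves 88% from 81 toward 0: 81 − 71.28 = 9.72 → 10.
H and L are unchanged.

hsl(21, 10%, 18%)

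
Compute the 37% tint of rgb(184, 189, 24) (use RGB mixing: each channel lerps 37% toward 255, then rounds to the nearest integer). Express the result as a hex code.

Per channel, c → c + 0.37(255 − c):
  R: 184 + 26.27 = 210.27 → 210
  G: 189 + 24.42 = 213.42 → 213
  B: 24 + 0.37×(255−24) = 24 + 85.47 = 109.47 → 109
rgb(210, 213, 109) = #D2D56D.

#D2D56D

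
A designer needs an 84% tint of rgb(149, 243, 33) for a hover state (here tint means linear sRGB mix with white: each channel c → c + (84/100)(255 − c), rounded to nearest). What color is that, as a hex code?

#EEFDDB

Per channel, c → c + 0.84(255 − c):
  R: 149 + 0.84×(255−149) = 149 + 89.04 = 238.04 → 238
  G: 243 + 0.84×(255−243) = 243 + 10.08 = 253.08 → 253
  B: 33 + 0.84×(255−33) = 33 + 186.48 = 219.48 → 219
rgb(238, 253, 219) = #EEFDDB.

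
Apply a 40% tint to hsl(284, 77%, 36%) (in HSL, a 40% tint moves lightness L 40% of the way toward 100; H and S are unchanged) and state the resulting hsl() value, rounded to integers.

L moves 40% from 36 toward 100: 36 + 25.6 = 61.6 → 62.
H and S are unchanged.

hsl(284, 77%, 62%)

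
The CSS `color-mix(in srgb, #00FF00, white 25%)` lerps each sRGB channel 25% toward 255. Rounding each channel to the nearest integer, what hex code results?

#00FF00 is rgb(0, 255, 0).
Per channel, c → c + 0.25(255 − c):
  R: 0 + 0.25×(255−0) = 0 + 63.75 = 63.75 → 64
  G: 255 + 0.25×(255−255) = 255 + 0 = 255 → 255
  B: 0 + 0.25×(255−0) = 0 + 63.75 = 63.75 → 64
rgb(64, 255, 64) = #40FF40.

#40FF40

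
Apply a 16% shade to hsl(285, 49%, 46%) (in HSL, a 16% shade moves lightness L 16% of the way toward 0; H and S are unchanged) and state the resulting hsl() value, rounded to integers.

hsl(285, 49%, 39%)

L moves 16% from 46 toward 0: 46 − 7.36 = 38.64 → 39.
H and S are unchanged.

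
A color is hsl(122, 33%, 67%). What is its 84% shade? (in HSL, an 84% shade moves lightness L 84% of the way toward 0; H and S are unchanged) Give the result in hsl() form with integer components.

L moves 84% from 67 toward 0: 67 − 56.28 = 10.72 → 11.
H and S are unchanged.

hsl(122, 33%, 11%)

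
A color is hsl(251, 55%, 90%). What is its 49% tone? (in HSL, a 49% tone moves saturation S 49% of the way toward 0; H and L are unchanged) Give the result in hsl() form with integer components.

S moves 49% from 55 toward 0: 55 − 26.95 = 28.05 → 28.
H and L are unchanged.

hsl(251, 28%, 90%)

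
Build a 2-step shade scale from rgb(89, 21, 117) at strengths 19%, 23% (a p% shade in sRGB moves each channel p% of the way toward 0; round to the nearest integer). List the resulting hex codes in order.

19%: (89 − 16.91 = 72.09→72, 21 − 3.99 = 17.01→17, 117 − 22.23 = 94.77→95) → #48115F
23%: (89 − 20.47 = 68.53→69, 21 − 4.83 = 16.17→16, 117 − 26.91 = 90.09→90) → #45105A

#48115F, #45105A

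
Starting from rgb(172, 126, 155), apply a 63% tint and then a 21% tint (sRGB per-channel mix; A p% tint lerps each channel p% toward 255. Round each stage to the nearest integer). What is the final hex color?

#e7d9e2

Per channel, c → c + 0.63(255 − c):
  R: 172 + 52.29 = 224.29 → 224
  G: 126 + 81.27 = 207.27 → 207
  B: 155 + 0.63×(255−155) = 155 + 63 = 218 → 218
After the tint: rgb(224, 207, 218) = #e0cfda.
Lerp each channel 21% toward 255:
  R: 224 + 0.21×(255−224) = 224 + 6.51 = 230.51 → 231
  G: 207 + 0.21×(255−207) = 207 + 10.08 = 217.08 → 217
  B: 218 + 0.21×(255−218) = 218 + 7.77 = 225.77 → 226
rgb(231, 217, 226) = #e7d9e2.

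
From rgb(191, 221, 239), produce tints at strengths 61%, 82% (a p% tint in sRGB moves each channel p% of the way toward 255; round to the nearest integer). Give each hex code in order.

61%: (191 + 39.04 = 230.04→230, 221 + 20.74 = 241.74→242, 239 + 9.76 = 248.76→249) → #E6F2F9
82%: (191 + 52.48 = 243.48→243, 221 + 27.88 = 248.88→249, 239 + 13.12 = 252.12→252) → #F3F9FC

#E6F2F9, #F3F9FC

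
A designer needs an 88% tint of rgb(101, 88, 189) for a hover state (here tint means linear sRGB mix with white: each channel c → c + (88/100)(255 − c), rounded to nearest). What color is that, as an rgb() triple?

rgb(237, 235, 247)

Per channel, c → c + 0.88(255 − c):
  R: 101 + 0.88×(255−101) = 101 + 135.52 = 236.52 → 237
  G: 88 + 146.96 = 234.96 → 235
  B: 189 + 0.88×(255−189) = 189 + 58.08 = 247.08 → 247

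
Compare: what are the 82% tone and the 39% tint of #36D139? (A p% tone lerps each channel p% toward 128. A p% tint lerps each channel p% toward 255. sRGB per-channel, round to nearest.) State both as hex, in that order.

#36D139 is rgb(54, 209, 57).
82% tone:
  R: 54 + 0.82×(128−54) = 54 + 60.68 = 114.68 → 115
  G: 209 − 66.42 = 142.58 → 143
  B: 57 + 58.22 = 115.22 → 115
  → #738F73
39% tint:
  R: 54 + 0.39×(255−54) = 54 + 78.39 = 132.39 → 132
  G: 209 + 0.39×(255−209) = 209 + 17.94 = 226.94 → 227
  B: 57 + 0.39×(255−57) = 57 + 77.22 = 134.22 → 134
  → #84E386

#738F73, #84E386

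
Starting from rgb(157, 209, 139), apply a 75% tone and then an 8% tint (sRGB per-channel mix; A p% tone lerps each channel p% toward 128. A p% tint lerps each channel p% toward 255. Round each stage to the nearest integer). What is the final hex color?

#919D8D

Lerp each channel 75% toward 128:
  R: 157 + 0.75×(128−157) = 157 − 21.75 = 135.25 → 135
  G: 209 + 0.75×(128−209) = 209 − 60.75 = 148.25 → 148
  B: 139 − 8.25 = 130.75 → 131
After the tone: rgb(135, 148, 131) = #879483.
Per channel, c → c + 0.08(255 − c):
  R: 135 + 0.08×(255−135) = 135 + 9.6 = 144.6 → 145
  G: 148 + 0.08×(255−148) = 148 + 8.56 = 156.56 → 157
  B: 131 + 0.08×(255−131) = 131 + 9.92 = 140.92 → 141
rgb(145, 157, 141) = #919D8D.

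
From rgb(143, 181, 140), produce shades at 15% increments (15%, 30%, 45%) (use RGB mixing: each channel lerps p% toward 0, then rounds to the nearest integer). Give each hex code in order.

15%: (143 − 21.45 = 121.55→122, 181 − 27.15 = 153.85→154, 140 − 21 = 119→119) → #7A9A77
30%: (143 − 42.9 = 100.1→100, 181 − 54.3 = 126.7→127, 140 − 42 = 98→98) → #647F62
45%: (143 − 64.35 = 78.65→79, 181 − 81.45 = 99.55→100, 140 − 63 = 77→77) → #4F644D

#7A9A77, #647F62, #4F644D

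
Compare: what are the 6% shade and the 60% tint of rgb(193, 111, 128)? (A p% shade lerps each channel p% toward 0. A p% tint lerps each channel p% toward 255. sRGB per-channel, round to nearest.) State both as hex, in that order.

#b56878, #e6c5cc

6% shade:
  R: 193 − 11.58 = 181.42 → 181
  G: 111 − 6.66 = 104.34 → 104
  B: 128 + 0.06×(0−128) = 128 − 7.68 = 120.32 → 120
  → #b56878
60% tint:
  R: 193 + 0.6×(255−193) = 193 + 37.2 = 230.2 → 230
  G: 111 + 0.6×(255−111) = 111 + 86.4 = 197.4 → 197
  B: 128 + 0.6×(255−128) = 128 + 76.2 = 204.2 → 204
  → #e6c5cc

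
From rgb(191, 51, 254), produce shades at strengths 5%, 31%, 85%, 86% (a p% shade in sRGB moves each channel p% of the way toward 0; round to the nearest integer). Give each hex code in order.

#B530F1, #8423AF, #1D0826, #1B0724

5%: (191 − 9.55 = 181.45→181, 51 − 2.55 = 48.45→48, 254 − 12.7 = 241.3→241) → #B530F1
31%: (191 − 59.21 = 131.79→132, 51 − 15.81 = 35.19→35, 254 − 78.74 = 175.26→175) → #8423AF
85%: (191 − 162.35 = 28.65→29, 51 − 43.35 = 7.65→8, 254 − 215.9 = 38.1→38) → #1D0826
86%: (191 − 164.26 = 26.74→27, 51 − 43.86 = 7.14→7, 254 − 218.44 = 35.56→36) → #1B0724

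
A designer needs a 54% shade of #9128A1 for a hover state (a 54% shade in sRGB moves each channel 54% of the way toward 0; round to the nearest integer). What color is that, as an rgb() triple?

#9128A1 is rgb(145, 40, 161).
Per channel, c → c + 0.54(0 − c):
  R: 145 + 0.54×(0−145) = 145 − 78.3 = 66.7 → 67
  G: 40 − 21.6 = 18.4 → 18
  B: 161 + 0.54×(0−161) = 161 − 86.94 = 74.06 → 74

rgb(67, 18, 74)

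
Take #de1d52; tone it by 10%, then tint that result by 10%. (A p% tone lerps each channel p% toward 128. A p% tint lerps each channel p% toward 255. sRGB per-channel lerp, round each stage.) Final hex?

#de1d52 is rgb(222, 29, 82).
Lerp each channel 10% toward 128:
  R: 222 − 9.4 = 212.6 → 213
  G: 29 + 0.1×(128−29) = 29 + 9.9 = 38.9 → 39
  B: 82 + 4.6 = 86.6 → 87
After the tone: rgb(213, 39, 87) = #d52757.
Per channel, c → c + 0.1(255 − c):
  R: 213 + 4.2 = 217.2 → 217
  G: 39 + 0.1×(255−39) = 39 + 21.6 = 60.6 → 61
  B: 87 + 16.8 = 103.8 → 104
rgb(217, 61, 104) = #d93d68.

#d93d68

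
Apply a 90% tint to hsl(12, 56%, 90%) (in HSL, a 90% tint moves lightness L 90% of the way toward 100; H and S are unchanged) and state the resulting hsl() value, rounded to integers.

hsl(12, 56%, 99%)

L moves 90% from 90 toward 100: 90 + 9 = 99 → 99.
H and S are unchanged.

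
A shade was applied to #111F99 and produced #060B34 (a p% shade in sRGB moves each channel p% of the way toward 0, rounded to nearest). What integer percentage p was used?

#111F99 is rgb(17, 31, 153); #060B34 is rgb(6, 11, 52).
On the B channel (widest range): 52 ≈ 153 + (p/100)(0 − 153), so p ≈ 100×(52 − 153)/(0 − 153) = -10100/-153 = 66.01.
p = 66 reproduces all three channels after rounding.

66%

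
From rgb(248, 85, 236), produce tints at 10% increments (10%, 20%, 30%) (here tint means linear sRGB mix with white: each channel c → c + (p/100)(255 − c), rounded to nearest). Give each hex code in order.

#F966EE, #F977F0, #FA88F2

10%: (248 + 0.7 = 248.7→249, 85 + 17 = 102→102, 236 + 1.9 = 237.9→238) → #F966EE
20%: (248 + 1.4 = 249.4→249, 85 + 34 = 119→119, 236 + 3.8 = 239.8→240) → #F977F0
30%: (248 + 2.1 = 250.1→250, 85 + 51 = 136→136, 236 + 5.7 = 241.7→242) → #FA88F2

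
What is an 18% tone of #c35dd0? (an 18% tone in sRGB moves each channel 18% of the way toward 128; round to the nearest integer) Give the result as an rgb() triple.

rgb(183, 99, 194)

#c35dd0 is rgb(195, 93, 208).
An 18% tone moves each channel 18% toward 128:
  R: 195 − 12.06 = 182.94 → 183
  G: 93 + 0.18×(128−93) = 93 + 6.3 = 99.3 → 99
  B: 208 − 14.4 = 193.6 → 194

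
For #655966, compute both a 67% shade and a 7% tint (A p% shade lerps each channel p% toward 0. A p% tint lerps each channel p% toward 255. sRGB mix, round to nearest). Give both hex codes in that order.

#655966 is rgb(101, 89, 102).
67% shade:
  R: 101 − 67.67 = 33.33 → 33
  G: 89 − 59.63 = 29.37 → 29
  B: 102 − 68.34 = 33.66 → 34
  → #211d22
7% tint:
  R: 101 + 0.07×(255−101) = 101 + 10.78 = 111.78 → 112
  G: 89 + 0.07×(255−89) = 89 + 11.62 = 100.62 → 101
  B: 102 + 0.07×(255−102) = 102 + 10.71 = 112.71 → 113
  → #706571

#211d22, #706571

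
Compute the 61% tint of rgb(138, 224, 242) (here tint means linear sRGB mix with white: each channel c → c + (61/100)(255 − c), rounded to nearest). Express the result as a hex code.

Lerp each channel 61% toward 255:
  R: 138 + 71.37 = 209.37 → 209
  G: 224 + 0.61×(255−224) = 224 + 18.91 = 242.91 → 243
  B: 242 + 7.93 = 249.93 → 250
rgb(209, 243, 250) = #D1F3FA.

#D1F3FA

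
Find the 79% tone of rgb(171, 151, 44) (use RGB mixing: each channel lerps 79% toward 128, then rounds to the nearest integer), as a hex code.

Per channel, c → c + 0.79(128 − c):
  R: 171 + 0.79×(128−171) = 171 − 33.97 = 137.03 → 137
  G: 151 − 18.17 = 132.83 → 133
  B: 44 + 66.36 = 110.36 → 110
rgb(137, 133, 110) = #89856e.

#89856e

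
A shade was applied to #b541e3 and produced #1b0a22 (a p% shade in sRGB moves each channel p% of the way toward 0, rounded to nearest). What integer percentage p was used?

#b541e3 is rgb(181, 65, 227); #1b0a22 is rgb(27, 10, 34).
On the B channel (widest range): 34 ≈ 227 + (p/100)(0 − 227), so p ≈ 100×(34 − 227)/(0 − 227) = -19300/-227 = 85.02.
p = 85 reproduces all three channels after rounding.

85%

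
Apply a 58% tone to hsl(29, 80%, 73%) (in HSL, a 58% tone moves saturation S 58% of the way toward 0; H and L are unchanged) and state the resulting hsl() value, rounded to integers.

hsl(29, 34%, 73%)

S moves 58% from 80 toward 0: 80 − 46.4 = 33.6 → 34.
H and L are unchanged.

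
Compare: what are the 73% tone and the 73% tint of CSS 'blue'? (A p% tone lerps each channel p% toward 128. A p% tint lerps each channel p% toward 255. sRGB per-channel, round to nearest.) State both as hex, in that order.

CSS blue is rgb(0, 0, 255).
73% tone:
  R: 0 + 93.44 = 93.44 → 93
  G: 0 + 93.44 = 93.44 → 93
  B: 255 + 0.73×(128−255) = 255 − 92.71 = 162.29 → 162
  → #5d5da2
73% tint:
  R: 0 + 186.15 = 186.15 → 186
  G: 0 + 186.15 = 186.15 → 186
  B: 255 + 0 = 255 → 255
  → #babaff

#5d5da2, #babaff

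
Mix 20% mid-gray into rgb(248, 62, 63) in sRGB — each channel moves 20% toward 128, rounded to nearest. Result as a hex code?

#E04B4C

Per channel, c → c + 0.2(128 − c):
  R: 248 − 24 = 224 → 224
  G: 62 + 0.2×(128−62) = 62 + 13.2 = 75.2 → 75
  B: 63 + 13 = 76 → 76
rgb(224, 75, 76) = #E04B4C.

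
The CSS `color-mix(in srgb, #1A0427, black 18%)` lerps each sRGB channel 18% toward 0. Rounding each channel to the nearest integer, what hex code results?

#1A0427 is rgb(26, 4, 39).
An 18% shade moves each channel 18% toward 0:
  R: 26 − 4.68 = 21.32 → 21
  G: 4 + 0.18×(0−4) = 4 − 0.72 = 3.28 → 3
  B: 39 + 0.18×(0−39) = 39 − 7.02 = 31.98 → 32
rgb(21, 3, 32) = #150320.

#150320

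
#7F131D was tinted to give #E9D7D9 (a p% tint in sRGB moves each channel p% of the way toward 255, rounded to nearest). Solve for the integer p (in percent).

83%

#7F131D is rgb(127, 19, 29); #E9D7D9 is rgb(233, 215, 217).
On the G channel (widest range): 215 ≈ 19 + (p/100)(255 − 19), so p ≈ 100×(215 − 19)/(255 − 19) = 19600/236 = 83.05.
p = 83 reproduces all three channels after rounding.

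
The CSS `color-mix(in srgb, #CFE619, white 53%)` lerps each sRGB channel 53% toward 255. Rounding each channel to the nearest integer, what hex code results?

#CFE619 is rgb(207, 230, 25).
A 53% tint moves each channel 53% toward 255:
  R: 207 + 25.44 = 232.44 → 232
  G: 230 + 0.53×(255−230) = 230 + 13.25 = 243.25 → 243
  B: 25 + 121.9 = 146.9 → 147
rgb(232, 243, 147) = #E8F393.

#E8F393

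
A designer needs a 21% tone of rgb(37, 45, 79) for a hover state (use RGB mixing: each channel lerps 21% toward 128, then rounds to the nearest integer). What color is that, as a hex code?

A 21% tone moves each channel 21% toward 128:
  R: 37 + 0.21×(128−37) = 37 + 19.11 = 56.11 → 56
  G: 45 + 0.21×(128−45) = 45 + 17.43 = 62.43 → 62
  B: 79 + 0.21×(128−79) = 79 + 10.29 = 89.29 → 89
rgb(56, 62, 89) = #383E59.

#383E59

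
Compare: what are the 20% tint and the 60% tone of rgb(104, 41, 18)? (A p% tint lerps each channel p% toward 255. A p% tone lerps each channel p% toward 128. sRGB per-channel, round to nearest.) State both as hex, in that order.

20% tint:
  R: 104 + 30.2 = 134.2 → 134
  G: 41 + 42.8 = 83.8 → 84
  B: 18 + 47.4 = 65.4 → 65
  → #865441
60% tone:
  R: 104 + 0.6×(128−104) = 104 + 14.4 = 118.4 → 118
  G: 41 + 0.6×(128−41) = 41 + 52.2 = 93.2 → 93
  B: 18 + 0.6×(128−18) = 18 + 66 = 84 → 84
  → #765d54

#865441, #765d54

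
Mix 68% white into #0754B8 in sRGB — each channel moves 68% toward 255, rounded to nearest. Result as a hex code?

#B0C8E8

#0754B8 is rgb(7, 84, 184).
Per channel, c → c + 0.68(255 − c):
  R: 7 + 0.68×(255−7) = 7 + 168.64 = 175.64 → 176
  G: 84 + 0.68×(255−84) = 84 + 116.28 = 200.28 → 200
  B: 184 + 48.28 = 232.28 → 232
rgb(176, 200, 232) = #B0C8E8.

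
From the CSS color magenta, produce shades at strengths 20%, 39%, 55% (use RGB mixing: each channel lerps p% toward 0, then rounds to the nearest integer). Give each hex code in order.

#cc00cc, #9c009c, #730073

CSS magenta is rgb(255, 0, 255).
20%: (255 − 51 = 204→204, 0→0, 255 − 51 = 204→204) → #cc00cc
39%: (255 − 99.45 = 155.55→156, 0→0, 255 − 99.45 = 155.55→156) → #9c009c
55%: (255 − 140.25 = 114.75→115, 0→0, 255 − 140.25 = 114.75→115) → #730073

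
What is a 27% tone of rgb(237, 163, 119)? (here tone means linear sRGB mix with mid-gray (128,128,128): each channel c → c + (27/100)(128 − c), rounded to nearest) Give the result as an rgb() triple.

rgb(208, 154, 121)

A 27% tone moves each channel 27% toward 128:
  R: 237 + 0.27×(128−237) = 237 − 29.43 = 207.57 → 208
  G: 163 + 0.27×(128−163) = 163 − 9.45 = 153.55 → 154
  B: 119 + 0.27×(128−119) = 119 + 2.43 = 121.43 → 121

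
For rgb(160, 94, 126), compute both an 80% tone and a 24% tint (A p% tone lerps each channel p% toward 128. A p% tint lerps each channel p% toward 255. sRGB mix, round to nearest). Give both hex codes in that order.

80% tone:
  R: 160 − 25.6 = 134.4 → 134
  G: 94 + 0.8×(128−94) = 94 + 27.2 = 121.2 → 121
  B: 126 + 1.6 = 127.6 → 128
  → #867980
24% tint:
  R: 160 + 22.8 = 182.8 → 183
  G: 94 + 38.64 = 132.64 → 133
  B: 126 + 30.96 = 156.96 → 157
  → #B7859D

#867980, #B7859D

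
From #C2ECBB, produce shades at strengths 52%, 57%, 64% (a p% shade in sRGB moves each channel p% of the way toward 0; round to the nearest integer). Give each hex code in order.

#C2ECBB is rgb(194, 236, 187).
52%: (194 − 100.88 = 93.12→93, 236 − 122.72 = 113.28→113, 187 − 97.24 = 89.76→90) → #5D715A
57%: (194 − 110.58 = 83.42→83, 236 − 134.52 = 101.48→101, 187 − 106.59 = 80.41→80) → #536550
64%: (194 − 124.16 = 69.84→70, 236 − 151.04 = 84.96→85, 187 − 119.68 = 67.32→67) → #465543

#5D715A, #536550, #465543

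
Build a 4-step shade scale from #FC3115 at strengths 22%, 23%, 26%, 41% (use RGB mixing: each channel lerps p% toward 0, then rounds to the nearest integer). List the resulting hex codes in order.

#FC3115 is rgb(252, 49, 21).
22%: (252 − 55.44 = 196.56→197, 49 − 10.78 = 38.22→38, 21 − 4.62 = 16.38→16) → #C52610
23%: (252 − 57.96 = 194.04→194, 49 − 11.27 = 37.73→38, 21 − 4.83 = 16.17→16) → #C22610
26%: (252 − 65.52 = 186.48→186, 49 − 12.74 = 36.26→36, 21 − 5.46 = 15.54→16) → #BA2410
41%: (252 − 103.32 = 148.68→149, 49 − 20.09 = 28.91→29, 21 − 8.61 = 12.39→12) → #951D0C

#C52610, #C22610, #BA2410, #951D0C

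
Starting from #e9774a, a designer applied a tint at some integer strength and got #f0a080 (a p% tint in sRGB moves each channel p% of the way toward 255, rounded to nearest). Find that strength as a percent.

#e9774a is rgb(233, 119, 74); #f0a080 is rgb(240, 160, 128).
On the B channel (widest range): 128 ≈ 74 + (p/100)(255 − 74), so p ≈ 100×(128 − 74)/(255 − 74) = 5400/181 = 29.83.
p = 30 reproduces all three channels after rounding.

30%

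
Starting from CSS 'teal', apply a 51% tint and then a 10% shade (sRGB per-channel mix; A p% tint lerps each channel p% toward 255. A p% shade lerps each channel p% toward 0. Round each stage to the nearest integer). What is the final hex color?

#75AEAE

CSS teal is rgb(0, 128, 128).
A 51% tint moves each channel 51% toward 255:
  R: 0 + 0.51×(255−0) = 0 + 130.05 = 130.05 → 130
  G: 128 + 64.77 = 192.77 → 193
  B: 128 + 64.77 = 192.77 → 193
After the tint: rgb(130, 193, 193) = #82C1C1.
Lerp each channel 10% toward 0:
  R: 130 − 13 = 117 → 117
  G: 193 − 19.3 = 173.7 → 174
  B: 193 + 0.1×(0−193) = 193 − 19.3 = 173.7 → 174
rgb(117, 174, 174) = #75AEAE.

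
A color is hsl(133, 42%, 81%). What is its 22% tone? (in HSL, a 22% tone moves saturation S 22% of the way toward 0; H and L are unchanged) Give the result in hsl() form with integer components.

hsl(133, 33%, 81%)

S moves 22% from 42 toward 0: 42 − 9.24 = 32.76 → 33.
H and L are unchanged.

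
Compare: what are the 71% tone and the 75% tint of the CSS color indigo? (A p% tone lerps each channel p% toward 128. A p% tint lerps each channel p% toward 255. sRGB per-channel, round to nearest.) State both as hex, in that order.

#715b81, #d2bfe0

CSS indigo is rgb(75, 0, 130).
71% tone:
  R: 75 + 0.71×(128−75) = 75 + 37.63 = 112.63 → 113
  G: 0 + 0.71×(128−0) = 0 + 90.88 = 90.88 → 91
  B: 130 + 0.71×(128−130) = 130 − 1.42 = 128.58 → 129
  → #715b81
75% tint:
  R: 75 + 0.75×(255−75) = 75 + 135 = 210 → 210
  G: 0 + 0.75×(255−0) = 0 + 191.25 = 191.25 → 191
  B: 130 + 0.75×(255−130) = 130 + 93.75 = 223.75 → 224
  → #d2bfe0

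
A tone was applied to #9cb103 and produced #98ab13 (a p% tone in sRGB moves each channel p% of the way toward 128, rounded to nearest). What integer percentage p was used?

13%

#9cb103 is rgb(156, 177, 3); #98ab13 is rgb(152, 171, 19).
On the B channel (widest range): 19 ≈ 3 + (p/100)(128 − 3), so p ≈ 100×(19 − 3)/(128 − 3) = 1600/125 = 12.80.
p = 13 reproduces all three channels after rounding.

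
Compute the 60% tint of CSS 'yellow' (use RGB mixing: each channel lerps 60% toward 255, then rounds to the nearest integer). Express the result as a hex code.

CSS yellow is rgb(255, 255, 0).
A 60% tint moves each channel 60% toward 255:
  R: 255 + 0 = 255 → 255
  G: 255 + 0.6×(255−255) = 255 + 0 = 255 → 255
  B: 0 + 0.6×(255−0) = 0 + 153 = 153 → 153
rgb(255, 255, 153) = #FFFF99.

#FFFF99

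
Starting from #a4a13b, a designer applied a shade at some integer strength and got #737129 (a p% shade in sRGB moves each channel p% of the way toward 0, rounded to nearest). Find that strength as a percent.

30%

#a4a13b is rgb(164, 161, 59); #737129 is rgb(115, 113, 41).
On the R channel (widest range): 115 ≈ 164 + (p/100)(0 − 164), so p ≈ 100×(115 − 164)/(0 − 164) = -4900/-164 = 29.88.
p = 30 reproduces all three channels after rounding.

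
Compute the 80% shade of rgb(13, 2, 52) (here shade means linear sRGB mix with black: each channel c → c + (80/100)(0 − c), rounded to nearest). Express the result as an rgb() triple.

rgb(3, 0, 10)

Lerp each channel 80% toward 0:
  R: 13 − 10.4 = 2.6 → 3
  G: 2 + 0.8×(0−2) = 2 − 1.6 = 0.4 → 0
  B: 52 − 41.6 = 10.4 → 10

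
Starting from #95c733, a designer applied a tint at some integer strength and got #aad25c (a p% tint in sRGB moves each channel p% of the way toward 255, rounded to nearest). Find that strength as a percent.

#95c733 is rgb(149, 199, 51); #aad25c is rgb(170, 210, 92).
On the B channel (widest range): 92 ≈ 51 + (p/100)(255 − 51), so p ≈ 100×(92 − 51)/(255 − 51) = 4100/204 = 20.10.
p = 20 reproduces all three channels after rounding.

20%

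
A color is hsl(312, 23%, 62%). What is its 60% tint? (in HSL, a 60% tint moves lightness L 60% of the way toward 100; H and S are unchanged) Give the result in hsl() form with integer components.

L moves 60% from 62 toward 100: 62 + 22.8 = 84.8 → 85.
H and S are unchanged.

hsl(312, 23%, 85%)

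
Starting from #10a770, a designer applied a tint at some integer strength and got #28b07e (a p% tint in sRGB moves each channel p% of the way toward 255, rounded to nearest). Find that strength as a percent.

10%

#10a770 is rgb(16, 167, 112); #28b07e is rgb(40, 176, 126).
On the R channel (widest range): 40 ≈ 16 + (p/100)(255 − 16), so p ≈ 100×(40 − 16)/(255 − 16) = 2400/239 = 10.04.
p = 10 reproduces all three channels after rounding.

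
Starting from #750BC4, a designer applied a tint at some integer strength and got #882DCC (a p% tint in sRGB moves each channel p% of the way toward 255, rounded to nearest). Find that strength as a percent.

#750BC4 is rgb(117, 11, 196); #882DCC is rgb(136, 45, 204).
On the G channel (widest range): 45 ≈ 11 + (p/100)(255 − 11), so p ≈ 100×(45 − 11)/(255 − 11) = 3400/244 = 13.93.
p = 14 reproduces all three channels after rounding.

14%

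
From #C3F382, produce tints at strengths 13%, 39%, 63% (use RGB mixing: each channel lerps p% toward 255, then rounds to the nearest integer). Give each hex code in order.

#C3F382 is rgb(195, 243, 130).
13%: (195 + 7.8 = 202.8→203, 243 + 1.56 = 244.56→245, 130 + 16.25 = 146.25→146) → #CBF592
39%: (195 + 23.4 = 218.4→218, 243 + 4.68 = 247.68→248, 130 + 48.75 = 178.75→179) → #DAF8B3
63%: (195 + 37.8 = 232.8→233, 243 + 7.56 = 250.56→251, 130 + 78.75 = 208.75→209) → #E9FBD1

#CBF592, #DAF8B3, #E9FBD1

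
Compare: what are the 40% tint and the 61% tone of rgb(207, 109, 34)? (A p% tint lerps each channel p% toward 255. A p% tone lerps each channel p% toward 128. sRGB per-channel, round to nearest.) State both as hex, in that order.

#e2a77a, #9f795b

40% tint:
  R: 207 + 0.4×(255−207) = 207 + 19.2 = 226.2 → 226
  G: 109 + 58.4 = 167.4 → 167
  B: 34 + 88.4 = 122.4 → 122
  → #e2a77a
61% tone:
  R: 207 + 0.61×(128−207) = 207 − 48.19 = 158.81 → 159
  G: 109 + 11.59 = 120.59 → 121
  B: 34 + 57.34 = 91.34 → 91
  → #9f795b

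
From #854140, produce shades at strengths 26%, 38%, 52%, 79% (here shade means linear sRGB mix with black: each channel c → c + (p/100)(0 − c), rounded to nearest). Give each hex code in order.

#854140 is rgb(133, 65, 64).
26%: (133 − 34.58 = 98.42→98, 65 − 16.9 = 48.1→48, 64 − 16.64 = 47.36→47) → #62302F
38%: (133 − 50.54 = 82.46→82, 65 − 24.7 = 40.3→40, 64 − 24.32 = 39.68→40) → #522828
52%: (133 − 69.16 = 63.84→64, 65 − 33.8 = 31.2→31, 64 − 33.28 = 30.72→31) → #401F1F
79%: (133 − 105.07 = 27.93→28, 65 − 51.35 = 13.65→14, 64 − 50.56 = 13.44→13) → #1C0E0D

#62302F, #522828, #401F1F, #1C0E0D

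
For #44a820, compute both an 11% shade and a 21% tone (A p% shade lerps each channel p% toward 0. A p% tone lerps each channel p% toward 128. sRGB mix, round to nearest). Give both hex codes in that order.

#44a820 is rgb(68, 168, 32).
11% shade:
  R: 68 − 7.48 = 60.52 → 61
  G: 168 + 0.11×(0−168) = 168 − 18.48 = 149.52 → 150
  B: 32 + 0.11×(0−32) = 32 − 3.52 = 28.48 → 28
  → #3d961c
21% tone:
  R: 68 + 12.6 = 80.6 → 81
  G: 168 − 8.4 = 159.6 → 160
  B: 32 + 20.16 = 52.16 → 52
  → #51a034

#3d961c, #51a034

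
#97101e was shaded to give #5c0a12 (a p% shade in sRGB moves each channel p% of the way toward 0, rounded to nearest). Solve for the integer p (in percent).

#97101e is rgb(151, 16, 30); #5c0a12 is rgb(92, 10, 18).
On the R channel (widest range): 92 ≈ 151 + (p/100)(0 − 151), so p ≈ 100×(92 − 151)/(0 − 151) = -5900/-151 = 39.07.
p = 39 reproduces all three channels after rounding.

39%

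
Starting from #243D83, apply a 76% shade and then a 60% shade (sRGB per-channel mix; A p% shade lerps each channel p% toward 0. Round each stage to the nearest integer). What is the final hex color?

#243D83 is rgb(36, 61, 131).
A 76% shade moves each channel 76% toward 0:
  R: 36 + 0.76×(0−36) = 36 − 27.36 = 8.64 → 9
  G: 61 + 0.76×(0−61) = 61 − 46.36 = 14.64 → 15
  B: 131 + 0.76×(0−131) = 131 − 99.56 = 31.44 → 31
After the shade: rgb(9, 15, 31) = #090F1F.
A 60% shade moves each channel 60% toward 0:
  R: 9 − 5.4 = 3.6 → 4
  G: 15 + 0.6×(0−15) = 15 − 9 = 6 → 6
  B: 31 − 18.6 = 12.4 → 12
rgb(4, 6, 12) = #04060C.

#04060C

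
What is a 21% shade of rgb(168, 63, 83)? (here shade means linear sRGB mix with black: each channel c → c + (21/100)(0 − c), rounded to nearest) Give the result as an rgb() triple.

Per channel, c → c + 0.21(0 − c):
  R: 168 + 0.21×(0−168) = 168 − 35.28 = 132.72 → 133
  G: 63 + 0.21×(0−63) = 63 − 13.23 = 49.77 → 50
  B: 83 + 0.21×(0−83) = 83 − 17.43 = 65.57 → 66

rgb(133, 50, 66)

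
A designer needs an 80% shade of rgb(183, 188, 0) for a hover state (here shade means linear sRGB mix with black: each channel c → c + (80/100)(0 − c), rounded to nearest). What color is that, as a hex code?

#252600

Lerp each channel 80% toward 0:
  R: 183 + 0.8×(0−183) = 183 − 146.4 = 36.6 → 37
  G: 188 − 150.4 = 37.6 → 38
  B: 0 + 0.8×(0−0) = 0 + 0 = 0 → 0
rgb(37, 38, 0) = #252600.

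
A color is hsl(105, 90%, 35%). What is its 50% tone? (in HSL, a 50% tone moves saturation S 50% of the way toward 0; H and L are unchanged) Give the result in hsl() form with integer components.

S moves 50% from 90 toward 0: 90 − 45 = 45 → 45.
H and L are unchanged.

hsl(105, 45%, 35%)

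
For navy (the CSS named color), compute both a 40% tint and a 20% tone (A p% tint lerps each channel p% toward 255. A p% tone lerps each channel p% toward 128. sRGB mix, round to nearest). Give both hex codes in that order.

CSS navy is rgb(0, 0, 128).
40% tint:
  R: 0 + 102 = 102 → 102
  G: 0 + 102 = 102 → 102
  B: 128 + 50.8 = 178.8 → 179
  → #6666B3
20% tone:
  R: 0 + 0.2×(128−0) = 0 + 25.6 = 25.6 → 26
  G: 0 + 25.6 = 25.6 → 26
  B: 128 + 0 = 128 → 128
  → #1A1A80

#6666B3, #1A1A80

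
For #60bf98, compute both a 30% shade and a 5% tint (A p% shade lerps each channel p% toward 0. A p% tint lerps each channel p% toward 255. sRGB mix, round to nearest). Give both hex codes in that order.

#43866a, #68c29d

#60bf98 is rgb(96, 191, 152).
30% shade:
  R: 96 + 0.3×(0−96) = 96 − 28.8 = 67.2 → 67
  G: 191 + 0.3×(0−191) = 191 − 57.3 = 133.7 → 134
  B: 152 + 0.3×(0−152) = 152 − 45.6 = 106.4 → 106
  → #43866a
5% tint:
  R: 96 + 0.05×(255−96) = 96 + 7.95 = 103.95 → 104
  G: 191 + 3.2 = 194.2 → 194
  B: 152 + 0.05×(255−152) = 152 + 5.15 = 157.15 → 157
  → #68c29d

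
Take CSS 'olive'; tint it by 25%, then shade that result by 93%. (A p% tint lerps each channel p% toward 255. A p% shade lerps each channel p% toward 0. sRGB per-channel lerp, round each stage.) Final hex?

#0b0b04

CSS olive is rgb(128, 128, 0).
Lerp each channel 25% toward 255:
  R: 128 + 0.25×(255−128) = 128 + 31.75 = 159.75 → 160
  G: 128 + 31.75 = 159.75 → 160
  B: 0 + 0.25×(255−0) = 0 + 63.75 = 63.75 → 64
After the tint: rgb(160, 160, 64) = #a0a040.
Lerp each channel 93% toward 0:
  R: 160 + 0.93×(0−160) = 160 − 148.8 = 11.2 → 11
  G: 160 + 0.93×(0−160) = 160 − 148.8 = 11.2 → 11
  B: 64 + 0.93×(0−64) = 64 − 59.52 = 4.48 → 4
rgb(11, 11, 4) = #0b0b04.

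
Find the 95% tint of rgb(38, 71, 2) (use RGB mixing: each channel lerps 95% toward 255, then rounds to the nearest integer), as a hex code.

#F4F6F2

A 95% tint moves each channel 95% toward 255:
  R: 38 + 206.15 = 244.15 → 244
  G: 71 + 0.95×(255−71) = 71 + 174.8 = 245.8 → 246
  B: 2 + 0.95×(255−2) = 2 + 240.35 = 242.35 → 242
rgb(244, 246, 242) = #F4F6F2.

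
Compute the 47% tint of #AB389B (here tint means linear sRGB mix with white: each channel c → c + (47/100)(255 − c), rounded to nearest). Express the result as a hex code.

#D296CA

#AB389B is rgb(171, 56, 155).
Per channel, c → c + 0.47(255 − c):
  R: 171 + 39.48 = 210.48 → 210
  G: 56 + 0.47×(255−56) = 56 + 93.53 = 149.53 → 150
  B: 155 + 47 = 202 → 202
rgb(210, 150, 202) = #D296CA.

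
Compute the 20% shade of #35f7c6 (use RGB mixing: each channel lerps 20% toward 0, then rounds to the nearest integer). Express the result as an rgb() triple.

#35f7c6 is rgb(53, 247, 198).
A 20% shade moves each channel 20% toward 0:
  R: 53 − 10.6 = 42.4 → 42
  G: 247 + 0.2×(0−247) = 247 − 49.4 = 197.6 → 198
  B: 198 − 39.6 = 158.4 → 158

rgb(42, 198, 158)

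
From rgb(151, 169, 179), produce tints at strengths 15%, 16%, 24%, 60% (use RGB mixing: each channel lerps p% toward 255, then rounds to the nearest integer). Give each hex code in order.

15%: (151 + 15.6 = 166.6→167, 169 + 12.9 = 181.9→182, 179 + 11.4 = 190.4→190) → #A7B6BE
16%: (151 + 16.64 = 167.64→168, 169 + 13.76 = 182.76→183, 179 + 12.16 = 191.16→191) → #A8B7BF
24%: (151 + 24.96 = 175.96→176, 169 + 20.64 = 189.64→190, 179 + 18.24 = 197.24→197) → #B0BEC5
60%: (151 + 62.4 = 213.4→213, 169 + 51.6 = 220.6→221, 179 + 45.6 = 224.6→225) → #D5DDE1

#A7B6BE, #A8B7BF, #B0BEC5, #D5DDE1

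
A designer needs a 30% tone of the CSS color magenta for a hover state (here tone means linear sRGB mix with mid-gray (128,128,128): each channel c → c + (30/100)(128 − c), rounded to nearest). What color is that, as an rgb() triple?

CSS magenta is rgb(255, 0, 255).
Lerp each channel 30% toward 128:
  R: 255 + 0.3×(128−255) = 255 − 38.1 = 216.9 → 217
  G: 0 + 38.4 = 38.4 → 38
  B: 255 + 0.3×(128−255) = 255 − 38.1 = 216.9 → 217

rgb(217, 38, 217)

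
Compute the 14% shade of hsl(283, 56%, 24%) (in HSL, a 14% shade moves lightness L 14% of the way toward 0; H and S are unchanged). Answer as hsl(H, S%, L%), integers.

hsl(283, 56%, 21%)

L moves 14% from 24 toward 0: 24 − 3.36 = 20.64 → 21.
H and S are unchanged.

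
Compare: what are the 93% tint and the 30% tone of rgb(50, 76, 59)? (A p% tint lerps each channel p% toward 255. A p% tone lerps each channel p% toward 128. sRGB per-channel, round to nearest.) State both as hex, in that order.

93% tint:
  R: 50 + 190.65 = 240.65 → 241
  G: 76 + 0.93×(255−76) = 76 + 166.47 = 242.47 → 242
  B: 59 + 0.93×(255−59) = 59 + 182.28 = 241.28 → 241
  → #F1F2F1
30% tone:
  R: 50 + 23.4 = 73.4 → 73
  G: 76 + 15.6 = 91.6 → 92
  B: 59 + 20.7 = 79.7 → 80
  → #495C50

#F1F2F1, #495C50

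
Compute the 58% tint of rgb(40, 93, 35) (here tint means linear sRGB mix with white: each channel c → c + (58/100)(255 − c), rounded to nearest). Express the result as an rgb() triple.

rgb(165, 187, 163)

A 58% tint moves each channel 58% toward 255:
  R: 40 + 0.58×(255−40) = 40 + 124.7 = 164.7 → 165
  G: 93 + 0.58×(255−93) = 93 + 93.96 = 186.96 → 187
  B: 35 + 0.58×(255−35) = 35 + 127.6 = 162.6 → 163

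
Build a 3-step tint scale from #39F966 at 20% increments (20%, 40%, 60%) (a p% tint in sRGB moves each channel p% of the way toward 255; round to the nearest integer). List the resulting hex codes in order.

#39F966 is rgb(57, 249, 102).
20%: (57 + 39.6 = 96.6→97, 249 + 1.2 = 250.2→250, 102 + 30.6 = 132.6→133) → #61FA85
40%: (57 + 79.2 = 136.2→136, 249 + 2.4 = 251.4→251, 102 + 61.2 = 163.2→163) → #88FBA3
60%: (57 + 118.8 = 175.8→176, 249 + 3.6 = 252.6→253, 102 + 91.8 = 193.8→194) → #B0FDC2

#61FA85, #88FBA3, #B0FDC2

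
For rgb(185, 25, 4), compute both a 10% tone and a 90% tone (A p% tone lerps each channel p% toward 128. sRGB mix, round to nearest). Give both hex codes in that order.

#b32310, #867674

10% tone:
  R: 185 + 0.1×(128−185) = 185 − 5.7 = 179.3 → 179
  G: 25 + 10.3 = 35.3 → 35
  B: 4 + 12.4 = 16.4 → 16
  → #b32310
90% tone:
  R: 185 − 51.3 = 133.7 → 134
  G: 25 + 0.9×(128−25) = 25 + 92.7 = 117.7 → 118
  B: 4 + 0.9×(128−4) = 4 + 111.6 = 115.6 → 116
  → #867674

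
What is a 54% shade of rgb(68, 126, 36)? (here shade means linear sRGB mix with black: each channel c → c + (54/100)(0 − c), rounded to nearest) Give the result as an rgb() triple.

rgb(31, 58, 17)

A 54% shade moves each channel 54% toward 0:
  R: 68 − 36.72 = 31.28 → 31
  G: 126 − 68.04 = 57.96 → 58
  B: 36 + 0.54×(0−36) = 36 − 19.44 = 16.56 → 17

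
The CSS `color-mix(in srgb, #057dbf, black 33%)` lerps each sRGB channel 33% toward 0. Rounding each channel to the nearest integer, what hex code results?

#035480

#057dbf is rgb(5, 125, 191).
Per channel, c → c + 0.33(0 − c):
  R: 5 + 0.33×(0−5) = 5 − 1.65 = 3.35 → 3
  G: 125 − 41.25 = 83.75 → 84
  B: 191 + 0.33×(0−191) = 191 − 63.03 = 127.97 → 128
rgb(3, 84, 128) = #035480.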